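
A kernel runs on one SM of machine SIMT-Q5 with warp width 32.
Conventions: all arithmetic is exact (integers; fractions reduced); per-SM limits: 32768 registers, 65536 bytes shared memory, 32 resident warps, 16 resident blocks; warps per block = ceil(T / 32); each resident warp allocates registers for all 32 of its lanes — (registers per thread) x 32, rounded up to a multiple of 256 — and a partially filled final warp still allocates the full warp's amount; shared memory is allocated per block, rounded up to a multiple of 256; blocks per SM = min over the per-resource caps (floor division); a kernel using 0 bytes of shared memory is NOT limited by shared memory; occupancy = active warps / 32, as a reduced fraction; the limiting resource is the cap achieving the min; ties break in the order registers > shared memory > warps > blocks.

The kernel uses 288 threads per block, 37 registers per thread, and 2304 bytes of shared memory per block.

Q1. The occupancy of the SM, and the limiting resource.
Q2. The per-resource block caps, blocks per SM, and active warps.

Answer: occupancy 9/16, limited by registers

registers: 2 blocks
shared memory: 28 blocks
warps: 3 blocks
blocks: 16 blocks

Answer: 2 blocks, 18 active warps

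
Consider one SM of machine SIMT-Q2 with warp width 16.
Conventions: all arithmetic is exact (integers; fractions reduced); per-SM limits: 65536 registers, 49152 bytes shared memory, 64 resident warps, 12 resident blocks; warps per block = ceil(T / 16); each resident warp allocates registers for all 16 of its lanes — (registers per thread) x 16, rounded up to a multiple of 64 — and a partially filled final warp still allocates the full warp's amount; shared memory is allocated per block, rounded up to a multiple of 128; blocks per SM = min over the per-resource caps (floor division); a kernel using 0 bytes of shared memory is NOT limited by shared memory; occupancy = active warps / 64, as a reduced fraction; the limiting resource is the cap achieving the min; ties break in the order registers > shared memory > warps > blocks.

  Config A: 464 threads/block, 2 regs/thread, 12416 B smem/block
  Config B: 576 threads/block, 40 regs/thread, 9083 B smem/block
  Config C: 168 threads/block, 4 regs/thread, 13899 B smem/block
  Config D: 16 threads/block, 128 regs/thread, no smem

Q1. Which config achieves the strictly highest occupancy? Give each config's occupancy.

occupancies: A 29/32, B 9/16, C 33/64, D 3/16

Answer: A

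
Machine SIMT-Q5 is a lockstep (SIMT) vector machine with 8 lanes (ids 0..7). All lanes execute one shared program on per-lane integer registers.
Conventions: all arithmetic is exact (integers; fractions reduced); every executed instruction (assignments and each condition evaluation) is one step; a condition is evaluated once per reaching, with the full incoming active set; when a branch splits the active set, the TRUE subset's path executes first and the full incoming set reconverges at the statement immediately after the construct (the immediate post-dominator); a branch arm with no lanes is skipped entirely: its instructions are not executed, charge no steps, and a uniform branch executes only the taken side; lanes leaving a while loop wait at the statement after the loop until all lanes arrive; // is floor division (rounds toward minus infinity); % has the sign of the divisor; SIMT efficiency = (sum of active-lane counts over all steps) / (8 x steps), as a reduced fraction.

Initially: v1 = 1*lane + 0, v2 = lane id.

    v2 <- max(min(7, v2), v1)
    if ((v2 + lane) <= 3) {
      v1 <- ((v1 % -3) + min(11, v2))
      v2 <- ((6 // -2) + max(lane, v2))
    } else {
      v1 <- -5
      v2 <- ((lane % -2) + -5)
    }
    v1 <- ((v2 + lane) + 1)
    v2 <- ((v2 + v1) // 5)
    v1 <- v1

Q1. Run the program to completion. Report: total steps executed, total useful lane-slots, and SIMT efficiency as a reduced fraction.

Answer: 9 steps, 56 useful, 7/9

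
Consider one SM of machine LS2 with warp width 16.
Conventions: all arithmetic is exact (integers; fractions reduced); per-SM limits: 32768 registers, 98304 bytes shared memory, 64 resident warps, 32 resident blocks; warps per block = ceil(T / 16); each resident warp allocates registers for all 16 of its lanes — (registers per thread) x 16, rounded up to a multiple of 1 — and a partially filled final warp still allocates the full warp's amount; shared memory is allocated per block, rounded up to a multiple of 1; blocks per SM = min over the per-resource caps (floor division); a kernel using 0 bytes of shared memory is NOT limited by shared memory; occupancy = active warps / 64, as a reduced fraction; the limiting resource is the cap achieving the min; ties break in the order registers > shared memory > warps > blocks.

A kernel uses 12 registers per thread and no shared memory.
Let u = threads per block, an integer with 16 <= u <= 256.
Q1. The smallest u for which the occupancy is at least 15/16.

Answer: u = 17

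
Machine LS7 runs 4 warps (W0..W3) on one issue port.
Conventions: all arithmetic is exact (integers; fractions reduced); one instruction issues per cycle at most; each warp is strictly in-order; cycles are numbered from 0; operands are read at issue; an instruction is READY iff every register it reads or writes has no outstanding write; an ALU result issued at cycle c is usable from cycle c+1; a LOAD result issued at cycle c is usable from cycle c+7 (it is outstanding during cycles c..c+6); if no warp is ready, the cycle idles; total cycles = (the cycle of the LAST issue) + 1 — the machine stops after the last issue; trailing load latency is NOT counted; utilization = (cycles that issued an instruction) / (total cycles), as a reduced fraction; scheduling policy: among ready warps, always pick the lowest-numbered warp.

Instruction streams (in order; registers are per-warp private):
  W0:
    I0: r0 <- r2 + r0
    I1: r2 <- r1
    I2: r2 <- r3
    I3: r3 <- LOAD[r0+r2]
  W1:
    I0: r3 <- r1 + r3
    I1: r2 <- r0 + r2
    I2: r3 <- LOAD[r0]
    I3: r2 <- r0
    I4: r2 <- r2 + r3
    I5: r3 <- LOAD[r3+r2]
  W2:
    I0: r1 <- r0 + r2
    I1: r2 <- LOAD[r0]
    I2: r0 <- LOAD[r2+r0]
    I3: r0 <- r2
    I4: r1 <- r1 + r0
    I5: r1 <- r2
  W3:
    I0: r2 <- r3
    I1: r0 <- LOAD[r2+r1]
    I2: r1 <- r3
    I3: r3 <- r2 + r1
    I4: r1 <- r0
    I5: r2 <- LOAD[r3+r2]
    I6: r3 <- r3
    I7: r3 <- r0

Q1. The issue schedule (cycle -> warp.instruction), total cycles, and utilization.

cycle 0: W0.I0
cycle 1: W0.I1
cycle 2: W0.I2
cycle 3: W0.I3
cycle 4: W1.I0
cycle 5: W1.I1
cycle 6: W1.I2
cycle 7: W1.I3
cycle 8: W2.I0
cycle 9: W2.I1
cycle 10: W3.I0
cycle 11: W3.I1
cycle 12: W3.I2
cycle 13: W1.I4
cycle 14: W1.I5
cycle 15: W3.I3
cycle 16: W2.I2
cycle 17: idle
cycle 18: W3.I4
cycle 19: W3.I5
cycle 20: W3.I6
cycle 21: W3.I7
cycle 22: idle
cycle 23: W2.I3
cycle 24: W2.I4
cycle 25: W2.I5

Answer: 26 cycles, utilization 12/13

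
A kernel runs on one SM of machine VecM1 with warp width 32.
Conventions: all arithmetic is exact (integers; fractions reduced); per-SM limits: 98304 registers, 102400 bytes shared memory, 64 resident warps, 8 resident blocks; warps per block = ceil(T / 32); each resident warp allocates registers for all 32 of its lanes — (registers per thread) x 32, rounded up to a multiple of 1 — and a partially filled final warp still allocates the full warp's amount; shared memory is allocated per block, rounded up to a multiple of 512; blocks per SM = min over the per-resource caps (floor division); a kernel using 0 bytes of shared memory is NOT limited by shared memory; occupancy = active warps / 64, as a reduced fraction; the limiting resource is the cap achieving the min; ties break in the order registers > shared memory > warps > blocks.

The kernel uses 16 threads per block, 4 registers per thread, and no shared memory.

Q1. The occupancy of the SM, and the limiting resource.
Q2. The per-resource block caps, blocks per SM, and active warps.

Answer: occupancy 1/8, limited by blocks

registers: 768 blocks
shared memory: no limit (kernel uses none)
warps: 64 blocks
blocks: 8 blocks

Answer: 8 blocks, 8 active warps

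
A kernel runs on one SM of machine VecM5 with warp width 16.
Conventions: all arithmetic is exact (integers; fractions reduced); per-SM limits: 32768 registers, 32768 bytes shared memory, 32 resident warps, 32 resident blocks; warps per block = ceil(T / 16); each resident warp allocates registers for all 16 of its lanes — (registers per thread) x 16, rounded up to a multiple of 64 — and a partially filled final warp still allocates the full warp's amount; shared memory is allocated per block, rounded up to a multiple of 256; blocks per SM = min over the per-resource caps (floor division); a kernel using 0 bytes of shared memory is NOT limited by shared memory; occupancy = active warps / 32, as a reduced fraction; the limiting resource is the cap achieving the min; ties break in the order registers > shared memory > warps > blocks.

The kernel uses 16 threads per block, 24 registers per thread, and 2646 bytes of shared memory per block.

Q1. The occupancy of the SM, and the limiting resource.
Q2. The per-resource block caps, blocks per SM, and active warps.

Answer: occupancy 11/32, limited by shared memory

registers: 85 blocks
shared memory: 11 blocks
warps: 32 blocks
blocks: 32 blocks

Answer: 11 blocks, 11 active warps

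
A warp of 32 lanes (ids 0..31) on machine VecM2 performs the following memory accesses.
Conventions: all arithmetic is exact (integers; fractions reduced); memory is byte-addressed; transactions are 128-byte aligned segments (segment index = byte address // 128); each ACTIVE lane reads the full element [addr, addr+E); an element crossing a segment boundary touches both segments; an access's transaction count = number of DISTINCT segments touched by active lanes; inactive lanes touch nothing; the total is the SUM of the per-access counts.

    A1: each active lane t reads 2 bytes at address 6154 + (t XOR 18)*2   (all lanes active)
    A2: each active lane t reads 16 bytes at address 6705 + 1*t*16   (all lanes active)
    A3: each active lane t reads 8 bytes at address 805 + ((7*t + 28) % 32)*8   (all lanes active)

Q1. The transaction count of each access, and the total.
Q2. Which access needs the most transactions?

A1: 1 transaction
A2: 5 transactions
A3: 3 transactions

Answer: 1,5,3; total 9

Answer: A2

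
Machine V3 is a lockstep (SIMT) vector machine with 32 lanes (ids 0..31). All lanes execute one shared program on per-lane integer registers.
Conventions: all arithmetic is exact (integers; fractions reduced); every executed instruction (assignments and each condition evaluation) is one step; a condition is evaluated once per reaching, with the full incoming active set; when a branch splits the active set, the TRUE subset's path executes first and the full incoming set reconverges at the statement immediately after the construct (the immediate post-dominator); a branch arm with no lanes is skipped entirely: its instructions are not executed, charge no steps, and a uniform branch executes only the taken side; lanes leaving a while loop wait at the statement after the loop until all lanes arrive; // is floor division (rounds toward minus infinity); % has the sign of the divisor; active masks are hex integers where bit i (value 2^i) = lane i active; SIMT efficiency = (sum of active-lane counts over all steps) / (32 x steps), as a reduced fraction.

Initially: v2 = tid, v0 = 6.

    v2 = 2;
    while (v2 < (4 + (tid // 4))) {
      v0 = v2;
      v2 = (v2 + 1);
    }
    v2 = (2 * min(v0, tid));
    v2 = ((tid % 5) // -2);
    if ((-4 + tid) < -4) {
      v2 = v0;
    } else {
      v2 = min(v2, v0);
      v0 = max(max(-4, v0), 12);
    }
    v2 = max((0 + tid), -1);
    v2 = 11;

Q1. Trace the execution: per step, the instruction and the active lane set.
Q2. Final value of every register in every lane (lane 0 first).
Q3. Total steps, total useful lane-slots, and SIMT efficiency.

step 0: v2 <- 2                      0xffffffff
step 1: eval (v2 < (4 + (tid // 4))) 0xffffffff
step 2: v0 <- v2                     0xffffffff
step 3: v2 <- (v2 + 1)               0xffffffff
step 4: eval (v2 < (4 + (tid // 4))) 0xffffffff
step 5: v0 <- v2                     0xffffffff
step 6: v2 <- (v2 + 1)               0xffffffff
step 7: eval (v2 < (4 + (tid // 4))) 0xffffffff
step 8: v0 <- v2                     0xfffffff0
step 9: v2 <- (v2 + 1)               0xfffffff0
step 10: eval (v2 < (4 + (tid // 4))) 0xfffffff0
step 11: v0 <- v2                     0xffffff00
step 12: v2 <- (v2 + 1)               0xffffff00
step 13: eval (v2 < (4 + (tid // 4))) 0xffffff00
step 14: v0 <- v2                     0xfffff000
step 15: v2 <- (v2 + 1)               0xfffff000
step 16: eval (v2 < (4 + (tid // 4))) 0xfffff000
step 17: v0 <- v2                     0xffff0000
step 18: v2 <- (v2 + 1)               0xffff0000
step 19: eval (v2 < (4 + (tid // 4))) 0xffff0000
step 20: v0 <- v2                     0xfff00000
step 21: v2 <- (v2 + 1)               0xfff00000
step 22: eval (v2 < (4 + (tid // 4))) 0xfff00000
step 23: v0 <- v2                     0xff000000
step 24: v2 <- (v2 + 1)               0xff000000
step 25: eval (v2 < (4 + (tid // 4))) 0xff000000
step 26: v0 <- v2                     0xf0000000
step 27: v2 <- (v2 + 1)               0xf0000000
step 28: eval (v2 < (4 + (tid // 4))) 0xf0000000
step 29: v2 <- (2 * min(v0, tid))     0xffffffff
step 30: v2 <- ((tid % 5) // -2)      0xffffffff
step 31: eval ((-4 + tid) < -4)       0xffffffff
step 32: v2 <- min(v2, v0)            0xffffffff
step 33: v0 <- max(max(-4, v0), 12)   0xffffffff
step 34: v2 <- max((0 + tid), -1)     0xffffffff
step 35: v2 <- 11                     0xffffffff

Answer: 36 steps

v2: 11,11,11,11,11,11,11,11,11,11,11,11,11,11,11,11,11,11,11,11,11,11,11,11,11,11,11,11,11,11,11,11
v0: 12,12,12,12,12,12,12,12,12,12,12,12,12,12,12,12,12,12,12,12,12,12,12,12,12,12,12,12,12,12,12,12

steps = 36; useful = 816; efficiency = 816/1152 = 17/24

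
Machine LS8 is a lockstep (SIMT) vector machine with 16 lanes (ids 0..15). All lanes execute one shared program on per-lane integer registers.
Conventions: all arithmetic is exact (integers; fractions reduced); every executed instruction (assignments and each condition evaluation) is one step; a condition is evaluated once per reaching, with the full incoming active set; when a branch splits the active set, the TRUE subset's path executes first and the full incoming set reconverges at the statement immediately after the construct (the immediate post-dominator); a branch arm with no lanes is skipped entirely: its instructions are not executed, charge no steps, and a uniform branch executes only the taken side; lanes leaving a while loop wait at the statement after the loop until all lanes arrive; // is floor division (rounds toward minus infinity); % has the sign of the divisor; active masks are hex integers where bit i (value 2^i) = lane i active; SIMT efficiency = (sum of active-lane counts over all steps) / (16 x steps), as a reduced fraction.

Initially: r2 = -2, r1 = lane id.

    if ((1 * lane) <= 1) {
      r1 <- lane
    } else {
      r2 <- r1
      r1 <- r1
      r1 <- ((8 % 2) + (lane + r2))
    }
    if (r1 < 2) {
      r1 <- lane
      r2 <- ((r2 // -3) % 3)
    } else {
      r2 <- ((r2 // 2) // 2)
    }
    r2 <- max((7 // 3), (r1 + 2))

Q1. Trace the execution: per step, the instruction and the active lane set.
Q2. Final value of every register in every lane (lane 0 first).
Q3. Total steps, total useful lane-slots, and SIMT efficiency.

step 0: eval ((1 * lane) <= 1)       0xffff
step 1: r1 <- lane                   0x0003
step 2: r2 <- r1                     0xfffc
step 3: r1 <- r1                     0xfffc
step 4: r1 <- ((8 % 2) + (lane + r2)) 0xfffc
step 5: eval (r1 < 2)                0xffff
step 6: r1 <- lane                   0x0003
step 7: r2 <- ((r2 // -3) % 3)       0x0003
step 8: r2 <- ((r2 // 2) // 2)       0xfffc
step 9: r2 <- max((7 // 3), (r1 + 2)) 0xffff

Answer: 10 steps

r2: 2,3,6,8,10,12,14,16,18,20,22,24,26,28,30,32
r1: 0,1,4,6,8,10,12,14,16,18,20,22,24,26,28,30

steps = 10; useful = 110; efficiency = 110/160 = 11/16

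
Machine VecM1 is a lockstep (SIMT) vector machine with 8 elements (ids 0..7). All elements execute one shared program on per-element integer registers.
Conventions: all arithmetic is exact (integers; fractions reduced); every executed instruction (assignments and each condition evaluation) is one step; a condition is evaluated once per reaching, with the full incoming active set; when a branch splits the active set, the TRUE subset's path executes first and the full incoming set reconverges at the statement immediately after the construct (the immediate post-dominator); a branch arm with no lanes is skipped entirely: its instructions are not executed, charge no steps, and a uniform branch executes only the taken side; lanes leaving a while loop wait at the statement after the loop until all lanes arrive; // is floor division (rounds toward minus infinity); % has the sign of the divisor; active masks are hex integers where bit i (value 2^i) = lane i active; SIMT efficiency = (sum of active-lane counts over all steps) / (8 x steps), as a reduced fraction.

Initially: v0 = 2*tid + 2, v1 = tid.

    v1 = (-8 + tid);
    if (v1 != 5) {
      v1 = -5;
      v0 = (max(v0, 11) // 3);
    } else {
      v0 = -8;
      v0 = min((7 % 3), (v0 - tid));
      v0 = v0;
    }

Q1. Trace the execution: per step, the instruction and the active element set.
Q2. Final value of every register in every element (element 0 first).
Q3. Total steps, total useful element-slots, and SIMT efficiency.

step 0: v1 <- (-8 + tid)             0xff
step 1: eval (v1 != 5)               0xff
step 2: v1 <- -5                     0xff
step 3: v0 <- (max(v0, 11) // 3)     0xff

Answer: 4 steps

v0: 3,3,3,3,3,4,4,5
v1: -5,-5,-5,-5,-5,-5,-5,-5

steps = 4; useful = 32; efficiency = 32/32 = 1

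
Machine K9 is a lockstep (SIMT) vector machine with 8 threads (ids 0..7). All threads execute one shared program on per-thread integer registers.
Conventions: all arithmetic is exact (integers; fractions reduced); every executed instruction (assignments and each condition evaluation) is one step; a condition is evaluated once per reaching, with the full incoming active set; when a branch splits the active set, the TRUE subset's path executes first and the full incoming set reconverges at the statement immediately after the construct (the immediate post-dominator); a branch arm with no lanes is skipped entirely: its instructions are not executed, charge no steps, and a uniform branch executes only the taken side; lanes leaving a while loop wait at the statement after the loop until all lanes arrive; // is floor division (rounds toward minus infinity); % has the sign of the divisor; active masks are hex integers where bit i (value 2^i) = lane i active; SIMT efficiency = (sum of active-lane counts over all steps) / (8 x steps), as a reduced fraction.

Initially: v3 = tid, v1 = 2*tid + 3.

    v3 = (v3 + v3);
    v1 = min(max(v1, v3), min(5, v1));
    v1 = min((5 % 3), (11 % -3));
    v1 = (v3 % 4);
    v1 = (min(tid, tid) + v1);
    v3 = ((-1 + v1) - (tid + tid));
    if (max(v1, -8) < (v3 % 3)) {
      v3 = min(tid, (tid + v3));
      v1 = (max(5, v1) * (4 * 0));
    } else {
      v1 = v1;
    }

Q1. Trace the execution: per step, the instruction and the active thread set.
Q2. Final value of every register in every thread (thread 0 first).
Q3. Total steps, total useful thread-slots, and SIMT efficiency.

step 0: v3 <- (v3 + v3)              0xff
step 1: v1 <- min(max(v1, v3), min(5, v1)) 0xff
step 2: v1 <- min((5 % 3), (11 % -3)) 0xff
step 3: v1 <- (v3 % 4)               0xff
step 4: v1 <- (min(tid, tid) + v1)   0xff
step 5: v3 <- ((-1 + v1) - (tid + tid)) 0xff
step 6: eval (max(v1, -8) < (v3 % 3)) 0xff
step 7: v3 <- min(tid, (tid + v3))   0x01
step 8: v1 <- (max(5, v1) * (4 * 0)) 0x01
step 9: v1 <- v1                     0xfe

Answer: 10 steps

v3: -1,0,-3,-2,-5,-4,-7,-6
v1: 0,3,2,5,4,7,6,9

steps = 10; useful = 65; efficiency = 65/80 = 13/16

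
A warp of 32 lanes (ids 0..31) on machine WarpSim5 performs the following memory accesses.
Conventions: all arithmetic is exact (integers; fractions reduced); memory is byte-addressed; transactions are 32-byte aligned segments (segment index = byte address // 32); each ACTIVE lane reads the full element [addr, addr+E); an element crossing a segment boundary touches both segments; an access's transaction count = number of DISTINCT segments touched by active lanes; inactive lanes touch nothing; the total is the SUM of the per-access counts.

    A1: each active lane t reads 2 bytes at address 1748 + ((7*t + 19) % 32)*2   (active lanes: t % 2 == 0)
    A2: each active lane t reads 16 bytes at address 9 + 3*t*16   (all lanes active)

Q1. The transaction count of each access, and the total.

A1: 3 transactions
A2: 48 transactions

Answer: 3,48; total 51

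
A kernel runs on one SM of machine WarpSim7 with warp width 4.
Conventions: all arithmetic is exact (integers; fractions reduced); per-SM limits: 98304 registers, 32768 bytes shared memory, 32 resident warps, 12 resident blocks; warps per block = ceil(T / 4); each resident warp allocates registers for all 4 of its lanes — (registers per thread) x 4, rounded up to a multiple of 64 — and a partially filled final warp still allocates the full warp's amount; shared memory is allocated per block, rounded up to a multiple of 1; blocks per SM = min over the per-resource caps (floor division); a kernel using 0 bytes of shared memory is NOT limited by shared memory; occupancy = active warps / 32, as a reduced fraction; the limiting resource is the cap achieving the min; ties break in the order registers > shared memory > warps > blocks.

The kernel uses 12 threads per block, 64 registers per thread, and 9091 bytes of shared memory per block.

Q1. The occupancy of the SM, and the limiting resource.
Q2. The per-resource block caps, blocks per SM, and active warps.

Answer: occupancy 9/32, limited by shared memory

registers: 128 blocks
shared memory: 3 blocks
warps: 10 blocks
blocks: 12 blocks

Answer: 3 blocks, 9 active warps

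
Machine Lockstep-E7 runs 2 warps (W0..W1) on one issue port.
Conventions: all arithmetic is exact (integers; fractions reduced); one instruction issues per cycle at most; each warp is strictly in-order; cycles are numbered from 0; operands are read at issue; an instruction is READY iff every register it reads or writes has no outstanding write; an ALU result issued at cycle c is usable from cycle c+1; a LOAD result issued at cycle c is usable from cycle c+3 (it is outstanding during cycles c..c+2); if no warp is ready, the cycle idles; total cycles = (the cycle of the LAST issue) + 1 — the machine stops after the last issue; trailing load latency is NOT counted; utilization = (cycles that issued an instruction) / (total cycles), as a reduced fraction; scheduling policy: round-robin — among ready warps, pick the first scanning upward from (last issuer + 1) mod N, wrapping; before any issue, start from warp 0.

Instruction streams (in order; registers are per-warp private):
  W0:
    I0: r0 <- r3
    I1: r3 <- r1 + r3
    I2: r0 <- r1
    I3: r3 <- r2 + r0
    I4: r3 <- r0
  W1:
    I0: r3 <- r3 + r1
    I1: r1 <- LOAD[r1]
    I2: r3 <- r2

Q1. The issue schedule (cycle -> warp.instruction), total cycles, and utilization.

cycle 0: W0.I0
cycle 1: W1.I0
cycle 2: W0.I1
cycle 3: W1.I1
cycle 4: W0.I2
cycle 5: W1.I2
cycle 6: W0.I3
cycle 7: W0.I4

Answer: 8 cycles, utilization 1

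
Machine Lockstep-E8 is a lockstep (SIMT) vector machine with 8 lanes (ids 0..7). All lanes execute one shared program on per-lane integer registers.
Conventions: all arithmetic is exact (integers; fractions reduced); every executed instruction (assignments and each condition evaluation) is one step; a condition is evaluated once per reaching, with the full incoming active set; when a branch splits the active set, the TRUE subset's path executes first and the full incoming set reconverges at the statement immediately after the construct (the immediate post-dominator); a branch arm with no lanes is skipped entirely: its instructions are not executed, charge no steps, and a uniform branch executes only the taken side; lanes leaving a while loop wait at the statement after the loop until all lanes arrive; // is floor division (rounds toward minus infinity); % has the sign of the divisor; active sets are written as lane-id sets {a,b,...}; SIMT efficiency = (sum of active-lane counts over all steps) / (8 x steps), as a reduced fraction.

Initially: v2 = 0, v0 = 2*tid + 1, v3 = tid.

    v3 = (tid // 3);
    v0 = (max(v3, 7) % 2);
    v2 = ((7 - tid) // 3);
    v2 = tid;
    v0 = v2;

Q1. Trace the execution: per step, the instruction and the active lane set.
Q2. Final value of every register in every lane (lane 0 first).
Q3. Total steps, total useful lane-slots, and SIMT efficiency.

step 0: v3 <- (tid // 3)             {0,1,2,3,4,5,6,7}
step 1: v0 <- (max(v3, 7) % 2)       {0,1,2,3,4,5,6,7}
step 2: v2 <- ((7 - tid) // 3)       {0,1,2,3,4,5,6,7}
step 3: v2 <- tid                    {0,1,2,3,4,5,6,7}
step 4: v0 <- v2                     {0,1,2,3,4,5,6,7}

Answer: 5 steps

v2: 0,1,2,3,4,5,6,7
v0: 0,1,2,3,4,5,6,7
v3: 0,0,0,1,1,1,2,2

steps = 5; useful = 40; efficiency = 40/40 = 1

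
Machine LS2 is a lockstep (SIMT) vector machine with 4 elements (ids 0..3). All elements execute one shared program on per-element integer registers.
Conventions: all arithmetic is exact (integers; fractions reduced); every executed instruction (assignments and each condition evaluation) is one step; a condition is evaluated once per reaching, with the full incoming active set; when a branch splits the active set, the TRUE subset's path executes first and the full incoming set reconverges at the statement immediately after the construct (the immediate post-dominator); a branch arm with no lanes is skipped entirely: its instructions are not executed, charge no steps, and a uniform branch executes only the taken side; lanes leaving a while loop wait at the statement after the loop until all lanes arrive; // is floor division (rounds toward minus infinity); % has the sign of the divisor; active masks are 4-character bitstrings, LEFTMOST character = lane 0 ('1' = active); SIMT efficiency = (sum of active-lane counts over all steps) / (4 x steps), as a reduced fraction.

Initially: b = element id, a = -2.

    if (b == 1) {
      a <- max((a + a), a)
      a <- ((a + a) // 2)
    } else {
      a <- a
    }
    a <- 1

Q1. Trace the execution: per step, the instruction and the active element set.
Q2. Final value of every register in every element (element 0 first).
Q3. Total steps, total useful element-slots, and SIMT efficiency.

step 0: eval (b == 1)                1111
step 1: a <- max((a + a), a)         0100
step 2: a <- ((a + a) // 2)          0100
step 3: a <- a                       1011
step 4: a <- 1                       1111

Answer: 5 steps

b: 0,1,2,3
a: 1,1,1,1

steps = 5; useful = 13; efficiency = 13/20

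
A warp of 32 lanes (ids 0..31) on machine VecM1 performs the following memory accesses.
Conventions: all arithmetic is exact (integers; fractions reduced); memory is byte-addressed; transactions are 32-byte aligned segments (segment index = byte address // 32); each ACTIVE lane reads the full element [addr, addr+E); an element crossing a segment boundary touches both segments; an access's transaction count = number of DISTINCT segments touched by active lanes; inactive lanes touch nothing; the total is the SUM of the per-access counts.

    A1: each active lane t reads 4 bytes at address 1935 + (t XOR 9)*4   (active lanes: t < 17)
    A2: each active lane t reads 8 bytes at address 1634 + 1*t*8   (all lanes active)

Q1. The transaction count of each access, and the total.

A1: 4 transactions
A2: 9 transactions

Answer: 4,9; total 13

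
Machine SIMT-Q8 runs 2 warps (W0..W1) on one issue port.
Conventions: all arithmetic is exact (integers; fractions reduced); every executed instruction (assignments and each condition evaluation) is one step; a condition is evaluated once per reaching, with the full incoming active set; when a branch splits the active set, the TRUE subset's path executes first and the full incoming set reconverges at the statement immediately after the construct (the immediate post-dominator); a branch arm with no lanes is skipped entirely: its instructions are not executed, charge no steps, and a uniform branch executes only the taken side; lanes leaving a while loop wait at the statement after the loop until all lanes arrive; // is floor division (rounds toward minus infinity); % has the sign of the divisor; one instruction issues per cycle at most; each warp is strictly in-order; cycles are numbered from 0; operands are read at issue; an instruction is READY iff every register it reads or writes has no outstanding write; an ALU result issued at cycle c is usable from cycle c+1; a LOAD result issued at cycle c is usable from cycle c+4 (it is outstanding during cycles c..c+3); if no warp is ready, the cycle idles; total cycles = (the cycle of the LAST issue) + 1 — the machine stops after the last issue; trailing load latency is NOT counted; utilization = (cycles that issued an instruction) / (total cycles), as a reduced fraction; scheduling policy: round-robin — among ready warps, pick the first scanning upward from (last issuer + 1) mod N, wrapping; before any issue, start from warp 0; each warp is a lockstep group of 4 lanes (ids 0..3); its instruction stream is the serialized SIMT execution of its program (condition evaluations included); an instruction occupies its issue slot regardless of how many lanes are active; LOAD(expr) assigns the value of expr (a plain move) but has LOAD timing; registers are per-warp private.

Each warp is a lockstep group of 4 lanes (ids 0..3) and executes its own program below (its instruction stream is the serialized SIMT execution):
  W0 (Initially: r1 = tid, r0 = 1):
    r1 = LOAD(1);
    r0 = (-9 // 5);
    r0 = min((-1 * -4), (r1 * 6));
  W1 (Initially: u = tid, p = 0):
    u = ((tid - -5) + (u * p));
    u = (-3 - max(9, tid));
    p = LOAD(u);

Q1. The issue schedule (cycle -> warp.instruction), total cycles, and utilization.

cycle 0: W0.I0
cycle 1: W1.I0
cycle 2: W0.I1
cycle 3: W1.I1
cycle 4: W0.I2
cycle 5: W1.I2

Answer: 6 cycles, utilization 1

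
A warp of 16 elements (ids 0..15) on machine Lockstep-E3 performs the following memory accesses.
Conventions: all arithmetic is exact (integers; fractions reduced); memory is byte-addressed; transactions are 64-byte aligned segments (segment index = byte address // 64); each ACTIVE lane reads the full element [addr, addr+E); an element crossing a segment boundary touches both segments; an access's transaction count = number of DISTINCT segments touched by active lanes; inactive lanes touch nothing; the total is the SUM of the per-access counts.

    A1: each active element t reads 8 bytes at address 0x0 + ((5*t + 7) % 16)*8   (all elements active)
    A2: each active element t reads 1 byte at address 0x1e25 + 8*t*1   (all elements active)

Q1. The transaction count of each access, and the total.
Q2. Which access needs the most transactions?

A1: 2 transactions
A2: 3 transactions

Answer: 2,3; total 5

Answer: A2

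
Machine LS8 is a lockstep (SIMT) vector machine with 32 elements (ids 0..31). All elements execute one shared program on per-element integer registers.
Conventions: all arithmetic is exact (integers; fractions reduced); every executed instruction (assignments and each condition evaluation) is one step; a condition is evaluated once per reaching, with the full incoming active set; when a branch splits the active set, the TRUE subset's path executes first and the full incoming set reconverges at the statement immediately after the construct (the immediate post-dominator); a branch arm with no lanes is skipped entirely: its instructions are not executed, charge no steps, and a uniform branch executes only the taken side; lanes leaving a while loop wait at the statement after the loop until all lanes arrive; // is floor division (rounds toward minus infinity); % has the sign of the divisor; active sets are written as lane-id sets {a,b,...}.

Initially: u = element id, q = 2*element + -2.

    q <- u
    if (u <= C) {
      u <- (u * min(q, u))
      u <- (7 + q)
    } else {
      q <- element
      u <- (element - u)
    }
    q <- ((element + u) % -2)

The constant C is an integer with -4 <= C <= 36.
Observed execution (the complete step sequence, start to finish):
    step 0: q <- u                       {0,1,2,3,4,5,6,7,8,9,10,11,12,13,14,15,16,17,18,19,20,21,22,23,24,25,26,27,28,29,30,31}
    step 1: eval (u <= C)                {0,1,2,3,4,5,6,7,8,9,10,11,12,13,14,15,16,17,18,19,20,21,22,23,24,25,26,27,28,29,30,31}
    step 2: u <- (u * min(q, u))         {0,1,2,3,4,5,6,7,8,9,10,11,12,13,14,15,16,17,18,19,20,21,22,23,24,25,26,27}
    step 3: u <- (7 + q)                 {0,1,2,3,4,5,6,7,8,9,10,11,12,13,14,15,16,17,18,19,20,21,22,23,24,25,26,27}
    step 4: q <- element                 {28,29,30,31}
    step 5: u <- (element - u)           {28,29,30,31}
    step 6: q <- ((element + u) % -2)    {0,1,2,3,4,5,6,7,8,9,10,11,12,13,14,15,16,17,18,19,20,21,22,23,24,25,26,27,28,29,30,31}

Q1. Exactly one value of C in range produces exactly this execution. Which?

Answer: C = 27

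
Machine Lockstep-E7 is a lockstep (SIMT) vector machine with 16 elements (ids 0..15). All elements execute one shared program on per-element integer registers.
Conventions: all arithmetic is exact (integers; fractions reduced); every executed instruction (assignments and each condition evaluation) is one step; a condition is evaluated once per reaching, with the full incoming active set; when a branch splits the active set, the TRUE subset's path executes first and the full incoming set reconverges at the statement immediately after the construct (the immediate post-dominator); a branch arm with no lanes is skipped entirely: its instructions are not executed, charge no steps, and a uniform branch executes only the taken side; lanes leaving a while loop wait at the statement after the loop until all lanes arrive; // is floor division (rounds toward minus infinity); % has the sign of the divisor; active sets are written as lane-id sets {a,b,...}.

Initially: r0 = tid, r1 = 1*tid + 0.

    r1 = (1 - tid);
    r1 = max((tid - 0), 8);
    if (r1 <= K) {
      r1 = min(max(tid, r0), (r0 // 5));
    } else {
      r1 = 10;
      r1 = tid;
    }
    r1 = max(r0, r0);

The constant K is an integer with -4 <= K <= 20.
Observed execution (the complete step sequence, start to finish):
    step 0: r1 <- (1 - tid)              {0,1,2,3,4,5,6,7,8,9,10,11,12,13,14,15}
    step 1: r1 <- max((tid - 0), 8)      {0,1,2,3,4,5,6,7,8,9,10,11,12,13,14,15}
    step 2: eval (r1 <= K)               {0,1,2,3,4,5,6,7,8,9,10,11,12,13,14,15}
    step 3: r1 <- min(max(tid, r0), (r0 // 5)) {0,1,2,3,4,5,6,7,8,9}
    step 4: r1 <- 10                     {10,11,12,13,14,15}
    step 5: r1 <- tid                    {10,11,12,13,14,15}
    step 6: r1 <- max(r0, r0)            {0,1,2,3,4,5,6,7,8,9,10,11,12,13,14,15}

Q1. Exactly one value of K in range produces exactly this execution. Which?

Answer: K = 9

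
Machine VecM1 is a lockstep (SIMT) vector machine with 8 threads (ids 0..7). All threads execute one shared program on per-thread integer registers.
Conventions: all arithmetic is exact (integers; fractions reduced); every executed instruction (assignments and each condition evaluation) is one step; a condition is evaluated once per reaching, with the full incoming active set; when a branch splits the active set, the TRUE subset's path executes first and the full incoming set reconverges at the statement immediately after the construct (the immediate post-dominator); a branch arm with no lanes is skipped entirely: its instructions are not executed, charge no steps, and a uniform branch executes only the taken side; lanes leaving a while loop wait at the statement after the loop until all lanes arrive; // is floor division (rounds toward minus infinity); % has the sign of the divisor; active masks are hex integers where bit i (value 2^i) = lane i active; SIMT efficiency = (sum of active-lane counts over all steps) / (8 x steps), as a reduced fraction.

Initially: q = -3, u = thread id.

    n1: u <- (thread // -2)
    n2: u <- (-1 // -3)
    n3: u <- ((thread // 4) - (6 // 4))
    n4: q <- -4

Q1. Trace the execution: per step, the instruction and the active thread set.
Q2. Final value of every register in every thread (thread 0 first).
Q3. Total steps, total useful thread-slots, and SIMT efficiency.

step 0: u <- (thread // -2)          0xff
step 1: u <- (-1 // -3)              0xff
step 2: u <- ((thread // 4) - (6 // 4)) 0xff
step 3: q <- -4                      0xff

Answer: 4 steps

q: -4,-4,-4,-4,-4,-4,-4,-4
u: -1,-1,-1,-1,0,0,0,0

steps = 4; useful = 32; efficiency = 32/32 = 1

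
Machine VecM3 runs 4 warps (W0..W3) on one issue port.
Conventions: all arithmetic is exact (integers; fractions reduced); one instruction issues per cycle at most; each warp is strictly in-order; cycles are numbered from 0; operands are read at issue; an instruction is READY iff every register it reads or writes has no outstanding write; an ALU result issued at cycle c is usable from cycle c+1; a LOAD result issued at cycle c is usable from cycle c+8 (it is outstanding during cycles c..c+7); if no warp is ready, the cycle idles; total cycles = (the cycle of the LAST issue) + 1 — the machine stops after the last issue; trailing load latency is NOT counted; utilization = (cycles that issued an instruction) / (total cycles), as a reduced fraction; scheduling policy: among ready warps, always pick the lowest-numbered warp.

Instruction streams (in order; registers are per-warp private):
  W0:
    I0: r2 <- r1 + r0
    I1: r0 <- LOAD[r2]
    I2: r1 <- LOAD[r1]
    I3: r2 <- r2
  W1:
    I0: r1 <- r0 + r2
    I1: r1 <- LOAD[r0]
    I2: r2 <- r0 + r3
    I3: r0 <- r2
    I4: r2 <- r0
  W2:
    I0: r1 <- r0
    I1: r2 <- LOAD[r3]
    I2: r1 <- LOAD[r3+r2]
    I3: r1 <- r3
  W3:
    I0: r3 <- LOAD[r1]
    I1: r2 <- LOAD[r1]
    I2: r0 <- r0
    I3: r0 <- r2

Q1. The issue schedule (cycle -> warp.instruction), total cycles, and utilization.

cycle 0: W0.I0
cycle 1: W0.I1
cycle 2: W0.I2
cycle 3: W0.I3
cycle 4: W1.I0
cycle 5: W1.I1
cycle 6: W1.I2
cycle 7: W1.I3
cycle 8: W1.I4
cycle 9: W2.I0
cycle 10: W2.I1
cycle 11: W3.I0
cycle 12: W3.I1
cycle 13: W3.I2
cycle 14: idle
cycle 15: idle
cycle 16: idle
cycle 17: idle
cycle 18: W2.I2
cycle 19: idle
cycle 20: W3.I3
cycle 21: idle
cycle 22: idle
cycle 23: idle
cycle 24: idle
cycle 25: idle
cycle 26: W2.I3

Answer: 27 cycles, utilization 17/27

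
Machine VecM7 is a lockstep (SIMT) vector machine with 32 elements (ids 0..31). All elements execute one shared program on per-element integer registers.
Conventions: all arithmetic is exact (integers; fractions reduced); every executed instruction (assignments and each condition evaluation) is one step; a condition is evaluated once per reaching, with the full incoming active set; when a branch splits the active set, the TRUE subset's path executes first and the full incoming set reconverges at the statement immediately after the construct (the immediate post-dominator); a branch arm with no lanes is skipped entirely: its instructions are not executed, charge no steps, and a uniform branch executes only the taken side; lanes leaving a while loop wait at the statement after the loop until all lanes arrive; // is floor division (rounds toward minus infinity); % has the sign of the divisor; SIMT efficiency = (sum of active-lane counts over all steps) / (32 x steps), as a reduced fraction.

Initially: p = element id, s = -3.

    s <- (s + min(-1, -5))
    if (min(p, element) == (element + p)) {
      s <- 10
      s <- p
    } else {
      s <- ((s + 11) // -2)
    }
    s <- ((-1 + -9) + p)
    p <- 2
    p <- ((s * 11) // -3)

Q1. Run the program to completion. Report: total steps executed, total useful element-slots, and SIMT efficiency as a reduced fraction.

Answer: 8 steps, 193 useful, 193/256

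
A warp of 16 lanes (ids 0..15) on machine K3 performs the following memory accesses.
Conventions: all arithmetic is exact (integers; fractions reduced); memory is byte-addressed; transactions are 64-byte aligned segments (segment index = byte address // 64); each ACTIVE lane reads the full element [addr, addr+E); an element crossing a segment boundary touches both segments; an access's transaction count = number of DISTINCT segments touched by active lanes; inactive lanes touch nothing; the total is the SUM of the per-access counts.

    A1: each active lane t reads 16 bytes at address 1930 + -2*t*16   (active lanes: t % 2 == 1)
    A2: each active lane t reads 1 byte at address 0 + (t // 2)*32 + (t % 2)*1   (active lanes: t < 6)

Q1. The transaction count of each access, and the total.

A1: 8 transactions
A2: 2 transactions

Answer: 8,2; total 10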